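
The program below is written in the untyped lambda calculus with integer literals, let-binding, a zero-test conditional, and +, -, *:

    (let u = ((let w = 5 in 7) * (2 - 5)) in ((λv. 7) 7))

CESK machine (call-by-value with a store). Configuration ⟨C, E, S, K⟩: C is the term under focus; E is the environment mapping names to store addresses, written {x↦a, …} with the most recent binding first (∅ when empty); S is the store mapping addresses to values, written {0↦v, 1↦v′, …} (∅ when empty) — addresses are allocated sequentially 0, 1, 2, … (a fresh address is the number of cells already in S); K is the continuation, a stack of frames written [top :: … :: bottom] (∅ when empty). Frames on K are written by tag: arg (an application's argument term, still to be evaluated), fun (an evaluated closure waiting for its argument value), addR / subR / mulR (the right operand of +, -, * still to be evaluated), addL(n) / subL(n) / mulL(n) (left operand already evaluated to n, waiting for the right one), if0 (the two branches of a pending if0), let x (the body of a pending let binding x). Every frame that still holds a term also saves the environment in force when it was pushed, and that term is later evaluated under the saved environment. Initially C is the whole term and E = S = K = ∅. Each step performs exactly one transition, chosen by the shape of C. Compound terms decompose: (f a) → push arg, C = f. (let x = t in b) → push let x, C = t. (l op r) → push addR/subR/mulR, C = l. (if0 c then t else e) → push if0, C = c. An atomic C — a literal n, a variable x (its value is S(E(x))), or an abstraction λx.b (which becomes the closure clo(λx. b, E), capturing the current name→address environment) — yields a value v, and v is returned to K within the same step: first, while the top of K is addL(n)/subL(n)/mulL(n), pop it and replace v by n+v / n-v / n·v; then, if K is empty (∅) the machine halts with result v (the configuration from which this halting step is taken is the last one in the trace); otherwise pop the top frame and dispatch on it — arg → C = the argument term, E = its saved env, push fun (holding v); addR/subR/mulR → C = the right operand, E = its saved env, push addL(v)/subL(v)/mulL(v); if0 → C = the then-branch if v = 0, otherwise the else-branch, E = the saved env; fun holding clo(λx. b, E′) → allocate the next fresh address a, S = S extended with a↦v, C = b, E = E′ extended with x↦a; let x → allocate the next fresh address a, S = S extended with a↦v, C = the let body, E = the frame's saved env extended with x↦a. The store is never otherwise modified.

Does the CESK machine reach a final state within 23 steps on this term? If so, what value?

Answer: 7

Machine steps:
step 0: ⟨C=(let u = ((let w = 5 in 7) * (2 - 5)) in ((λv. 7) 7)); E=∅; S=∅; K=∅⟩
step 1: ⟨C=((let w = 5 in 7) * (2 - 5)); E=∅; S=∅; K=[let u]⟩
step 2: ⟨C=(let w = 5 in 7); E=∅; S=∅; K=[mulR :: let u]⟩
step 3: ⟨C=5; E=∅; S=∅; K=[let w :: mulR :: let u]⟩
step 4: ⟨C=7; E={w↦0}; S={0↦5}; K=[mulR :: let u]⟩
step 5: ⟨C=(2 - 5); E=∅; S={0↦5}; K=[mulL(7) :: let u]⟩
step 6: ⟨C=2; E=∅; S={0↦5}; K=[subR :: mulL(7) :: let u]⟩
step 7: ⟨C=5; E=∅; S={0↦5}; K=[subL(2) :: mulL(7) :: let u]⟩
step 8: ⟨C=((λv. 7) 7); E={u↦1}; S={0↦5, 1↦-21}; K=∅⟩
step 9: ⟨C=(λv. 7); E={u↦1}; S={0↦5, 1↦-21}; K=[arg]⟩
step 10: ⟨C=7; E={u↦1}; S={0↦5, 1↦-21}; K=[fun]⟩
step 11: ⟨C=7; E={v↦2, u↦1}; S={0↦5, 1↦-21, 2↦7}; K=∅⟩
→ final value 7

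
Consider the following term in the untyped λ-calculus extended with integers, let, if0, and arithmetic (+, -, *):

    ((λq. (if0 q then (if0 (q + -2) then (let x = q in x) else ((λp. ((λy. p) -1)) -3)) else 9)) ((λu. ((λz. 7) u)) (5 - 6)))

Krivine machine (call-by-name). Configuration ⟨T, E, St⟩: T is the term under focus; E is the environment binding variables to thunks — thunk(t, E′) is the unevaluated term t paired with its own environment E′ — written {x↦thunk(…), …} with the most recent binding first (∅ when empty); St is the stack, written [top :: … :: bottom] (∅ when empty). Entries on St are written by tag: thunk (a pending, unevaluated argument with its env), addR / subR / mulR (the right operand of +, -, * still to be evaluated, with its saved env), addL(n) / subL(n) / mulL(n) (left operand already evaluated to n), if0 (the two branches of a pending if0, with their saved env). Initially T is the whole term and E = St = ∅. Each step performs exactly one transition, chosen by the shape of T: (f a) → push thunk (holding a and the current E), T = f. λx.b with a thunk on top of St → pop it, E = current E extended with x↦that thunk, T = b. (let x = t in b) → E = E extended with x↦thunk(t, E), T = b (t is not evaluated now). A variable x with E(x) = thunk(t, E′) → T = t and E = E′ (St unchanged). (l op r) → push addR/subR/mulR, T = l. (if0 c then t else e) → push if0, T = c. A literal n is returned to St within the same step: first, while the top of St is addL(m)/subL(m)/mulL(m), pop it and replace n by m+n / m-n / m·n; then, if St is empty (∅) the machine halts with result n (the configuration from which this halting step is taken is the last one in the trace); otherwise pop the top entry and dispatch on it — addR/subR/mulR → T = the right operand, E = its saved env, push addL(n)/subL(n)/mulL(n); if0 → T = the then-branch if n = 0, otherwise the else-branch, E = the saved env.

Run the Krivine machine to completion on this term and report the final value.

[0] ⟨T=((λq. (if0 q then (if0 (q + -2) then (let x = q in x) else ((λp. ((λy. p) -1)) -3)) else 9)) ((λu. ((λz. 7) u)) (5 - 6))); E=∅; St=∅⟩
[1] ⟨T=(λq. (if0 q then (if0 (q + -2) then (let x = q in x) else ((λp. ((λy. p) -1)) -3)) else 9)); E=∅; St=[thunk]⟩
[2] ⟨T=(if0 q then (if0 (q + -2) then (let x = q in x) else ((λp. ((λy. p) -1)) -3)) else 9); E={q↦thunk(((λu. ((λz. 7) u)) (5 - 6)), ∅)}; St=∅⟩
[3] ⟨T=q; E={q↦thunk(((λu. ((λz. 7) u)) (5 - 6)), ∅)}; St=[if0]⟩
[4] ⟨T=((λu. ((λz. 7) u)) (5 - 6)); E=∅; St=[if0]⟩
[5] ⟨T=(λu. ((λz. 7) u)); E=∅; St=[thunk :: if0]⟩
[6] ⟨T=((λz. 7) u); E={u↦thunk((5 - 6), ∅)}; St=[if0]⟩
[7] ⟨T=(λz. 7); E={u↦thunk((5 - 6), ∅)}; St=[thunk :: if0]⟩
[8] ⟨T=7; E={z↦thunk(u, {u↦thunk((5 - 6), ∅)}), u↦thunk((5 - 6), ∅)}; St=[if0]⟩
[9] ⟨T=9; E={q↦thunk(((λu. ((λz. 7) u)) (5 - 6)), ∅)}; St=∅⟩
→ final value 9

Answer: 9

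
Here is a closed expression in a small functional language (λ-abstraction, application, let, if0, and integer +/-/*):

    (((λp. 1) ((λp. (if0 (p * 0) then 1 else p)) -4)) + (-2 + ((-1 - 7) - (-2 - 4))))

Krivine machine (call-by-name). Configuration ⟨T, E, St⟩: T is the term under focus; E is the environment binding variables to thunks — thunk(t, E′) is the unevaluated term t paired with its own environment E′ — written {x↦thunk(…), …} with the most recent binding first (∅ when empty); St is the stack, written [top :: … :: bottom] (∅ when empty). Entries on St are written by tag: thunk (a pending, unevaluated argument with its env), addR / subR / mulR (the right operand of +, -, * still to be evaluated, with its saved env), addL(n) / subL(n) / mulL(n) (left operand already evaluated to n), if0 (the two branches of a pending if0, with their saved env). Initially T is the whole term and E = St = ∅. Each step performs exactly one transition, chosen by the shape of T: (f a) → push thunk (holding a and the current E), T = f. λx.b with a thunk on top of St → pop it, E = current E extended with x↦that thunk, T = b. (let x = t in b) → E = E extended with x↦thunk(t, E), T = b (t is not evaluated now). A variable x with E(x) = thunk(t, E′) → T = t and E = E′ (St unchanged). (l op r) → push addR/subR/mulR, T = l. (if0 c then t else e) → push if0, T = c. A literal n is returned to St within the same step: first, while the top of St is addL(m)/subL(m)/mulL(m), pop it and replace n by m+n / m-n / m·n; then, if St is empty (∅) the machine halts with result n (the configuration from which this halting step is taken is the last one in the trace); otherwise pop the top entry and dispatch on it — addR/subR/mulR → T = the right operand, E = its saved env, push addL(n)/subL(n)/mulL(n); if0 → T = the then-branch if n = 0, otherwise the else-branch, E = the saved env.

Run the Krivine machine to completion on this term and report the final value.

0. [T=(((λp. 1) ((λp. (if0 (p * 0) then 1 else p)) -4)) + (-2 + ((-1 - 7) - (-2 - 4)))) | E=∅ | St=∅]
1. [T=((λp. 1) ((λp. (if0 (p * 0) then 1 else p)) -4)) | E=∅ | St=[addR]]
2. [T=(λp. 1) | E=∅ | St=[thunk :: addR]]
3. [T=1 | E={p↦thunk(((λp. (if0 (p * 0) then 1 else p)) -4), ∅)} | St=[addR]]
4. [T=(-2 + ((-1 - 7) - (-2 - 4))) | E=∅ | St=[addL(1)]]
5. [T=-2 | E=∅ | St=[addR :: addL(1)]]
6. [T=((-1 - 7) - (-2 - 4)) | E=∅ | St=[addL(-2) :: addL(1)]]
7. [T=(-1 - 7) | E=∅ | St=[subR :: addL(-2) :: addL(1)]]
8. [T=-1 | E=∅ | St=[subR :: subR :: addL(-2) :: addL(1)]]
9. [T=7 | E=∅ | St=[subL(-1) :: subR :: addL(-2) :: addL(1)]]
10. [T=(-2 - 4) | E=∅ | St=[subL(-8) :: addL(-2) :: addL(1)]]
11. [T=-2 | E=∅ | St=[subR :: subL(-8) :: addL(-2) :: addL(1)]]
12. [T=4 | E=∅ | St=[subL(-2) :: subL(-8) :: addL(-2) :: addL(1)]]
→ final value -3

Answer: -3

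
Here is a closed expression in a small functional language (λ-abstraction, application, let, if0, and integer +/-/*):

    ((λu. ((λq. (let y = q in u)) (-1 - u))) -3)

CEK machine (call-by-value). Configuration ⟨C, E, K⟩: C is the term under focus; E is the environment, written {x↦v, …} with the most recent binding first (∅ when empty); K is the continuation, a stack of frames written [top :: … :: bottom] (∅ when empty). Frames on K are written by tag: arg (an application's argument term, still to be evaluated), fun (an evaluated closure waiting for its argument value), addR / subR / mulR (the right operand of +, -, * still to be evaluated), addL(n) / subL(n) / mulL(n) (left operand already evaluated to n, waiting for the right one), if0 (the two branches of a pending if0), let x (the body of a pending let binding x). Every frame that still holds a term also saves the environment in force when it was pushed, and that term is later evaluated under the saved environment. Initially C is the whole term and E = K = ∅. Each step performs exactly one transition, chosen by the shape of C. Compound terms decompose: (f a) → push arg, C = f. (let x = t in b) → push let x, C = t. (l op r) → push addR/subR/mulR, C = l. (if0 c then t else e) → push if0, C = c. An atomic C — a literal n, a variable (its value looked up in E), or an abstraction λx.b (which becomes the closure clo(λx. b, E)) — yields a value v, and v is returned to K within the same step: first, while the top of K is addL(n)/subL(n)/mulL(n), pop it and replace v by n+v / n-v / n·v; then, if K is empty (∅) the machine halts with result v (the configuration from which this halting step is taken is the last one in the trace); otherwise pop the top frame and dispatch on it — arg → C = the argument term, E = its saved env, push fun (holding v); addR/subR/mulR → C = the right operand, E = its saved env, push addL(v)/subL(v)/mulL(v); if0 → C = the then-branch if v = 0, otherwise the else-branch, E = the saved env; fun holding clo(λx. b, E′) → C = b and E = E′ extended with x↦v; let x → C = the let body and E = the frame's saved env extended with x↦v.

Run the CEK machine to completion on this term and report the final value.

Answer: -3

Derivation:
[0] [C=((λu. ((λq. (let y = q in u)) (-1 - u))) -3) | E=∅ | K=∅]
[1] [C=(λu. ((λq. (let y = q in u)) (-1 - u))) | E=∅ | K=[arg]]
[2] [C=-3 | E=∅ | K=[fun]]
[3] [C=((λq. (let y = q in u)) (-1 - u)) | E={u↦-3} | K=∅]
[4] [C=(λq. (let y = q in u)) | E={u↦-3} | K=[arg]]
[5] [C=(-1 - u) | E={u↦-3} | K=[fun]]
[6] [C=-1 | E={u↦-3} | K=[subR :: fun]]
[7] [C=u | E={u↦-3} | K=[subL(-1) :: fun]]
[8] [C=(let y = q in u) | E={q↦2, u↦-3} | K=∅]
[9] [C=q | E={q↦2, u↦-3} | K=[let y]]
[10] [C=u | E={y↦2, q↦2, u↦-3} | K=∅]
→ final value -3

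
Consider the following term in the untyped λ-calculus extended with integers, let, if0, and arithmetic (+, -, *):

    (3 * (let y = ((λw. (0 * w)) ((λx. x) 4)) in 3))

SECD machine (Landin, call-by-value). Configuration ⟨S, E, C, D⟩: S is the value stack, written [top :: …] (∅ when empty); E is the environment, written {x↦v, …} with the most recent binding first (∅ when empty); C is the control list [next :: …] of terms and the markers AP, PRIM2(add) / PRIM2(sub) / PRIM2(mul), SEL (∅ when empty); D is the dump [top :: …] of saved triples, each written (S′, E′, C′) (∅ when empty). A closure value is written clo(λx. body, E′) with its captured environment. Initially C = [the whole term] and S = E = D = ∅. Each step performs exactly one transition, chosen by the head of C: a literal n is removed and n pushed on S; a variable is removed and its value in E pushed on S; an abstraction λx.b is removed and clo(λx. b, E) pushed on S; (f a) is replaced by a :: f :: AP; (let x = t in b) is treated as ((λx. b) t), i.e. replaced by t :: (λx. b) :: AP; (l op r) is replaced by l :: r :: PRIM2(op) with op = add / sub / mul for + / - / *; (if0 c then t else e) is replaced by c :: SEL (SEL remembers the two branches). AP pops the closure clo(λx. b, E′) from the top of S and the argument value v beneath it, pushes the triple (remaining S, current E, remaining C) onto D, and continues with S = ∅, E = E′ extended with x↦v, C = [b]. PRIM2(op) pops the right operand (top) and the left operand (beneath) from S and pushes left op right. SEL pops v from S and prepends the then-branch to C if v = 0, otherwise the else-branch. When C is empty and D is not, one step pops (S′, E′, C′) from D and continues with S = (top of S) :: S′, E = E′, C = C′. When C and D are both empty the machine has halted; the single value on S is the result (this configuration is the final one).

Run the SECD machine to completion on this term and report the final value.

Answer: 9

Derivation:
step 0: [S=∅ | E=∅ | C=[(3 * (let y = ((λw. (0 * w)) ((λx. x) 4)) in 3))] | D=∅]
step 1: [S=∅ | E=∅ | C=[3 :: (let y = ((λw. (0 * w)) ((λx. x) 4)) in 3) :: PRIM2(mul)] | D=∅]
step 2: [S=[3] | E=∅ | C=[(let y = ((λw. (0 * w)) ((λx. x) 4)) in 3) :: PRIM2(mul)] | D=∅]
step 3: [S=[3] | E=∅ | C=[((λw. (0 * w)) ((λx. x) 4)) :: (λy. 3) :: AP :: PRIM2(mul)] | D=∅]
step 4: [S=[3] | E=∅ | C=[((λx. x) 4) :: (λw. (0 * w)) :: AP :: (λy. 3) :: AP :: PRIM2(mul)] | D=∅]
step 5: [S=[3] | E=∅ | C=[4 :: (λx. x) :: AP :: (λw. (0 * w)) :: AP :: (λy. 3) :: AP :: PRIM2(mul)] | D=∅]
step 6: [S=[4 :: 3] | E=∅ | C=[(λx. x) :: AP :: (λw. (0 * w)) :: AP :: (λy. 3) :: AP :: PRIM2(mul)] | D=∅]
step 7: [S=[clo(λx. x, ∅) :: 4 :: 3] | E=∅ | C=[AP :: (λw. (0 * w)) :: AP :: (λy. 3) :: AP :: PRIM2(mul)] | D=∅]
step 8: [S=∅ | E={x↦4} | C=[x] | D=[([3], ∅, [(λw. (0 * w)) :: AP :: (λy. 3) :: AP :: PRIM2(mul)])]]
step 9: [S=[4] | E={x↦4} | C=∅ | D=[([3], ∅, [(λw. (0 * w)) :: AP :: (λy. 3) :: AP :: PRIM2(mul)])]]
step 10: [S=[4 :: 3] | E=∅ | C=[(λw. (0 * w)) :: AP :: (λy. 3) :: AP :: PRIM2(mul)] | D=∅]
step 11: [S=[clo(λw. (0 * w), ∅) :: 4 :: 3] | E=∅ | C=[AP :: (λy. 3) :: AP :: PRIM2(mul)] | D=∅]
step 12: [S=∅ | E={w↦4} | C=[(0 * w)] | D=[([3], ∅, [(λy. 3) :: AP :: PRIM2(mul)])]]
step 13: [S=∅ | E={w↦4} | C=[0 :: w :: PRIM2(mul)] | D=[([3], ∅, [(λy. 3) :: AP :: PRIM2(mul)])]]
step 14: [S=[0] | E={w↦4} | C=[w :: PRIM2(mul)] | D=[([3], ∅, [(λy. 3) :: AP :: PRIM2(mul)])]]
step 15: [S=[4 :: 0] | E={w↦4} | C=[PRIM2(mul)] | D=[([3], ∅, [(λy. 3) :: AP :: PRIM2(mul)])]]
step 16: [S=[0] | E={w↦4} | C=∅ | D=[([3], ∅, [(λy. 3) :: AP :: PRIM2(mul)])]]
step 17: [S=[0 :: 3] | E=∅ | C=[(λy. 3) :: AP :: PRIM2(mul)] | D=∅]
step 18: [S=[clo(λy. 3, ∅) :: 0 :: 3] | E=∅ | C=[AP :: PRIM2(mul)] | D=∅]
step 19: [S=∅ | E={y↦0} | C=[3] | D=[([3], ∅, [PRIM2(mul)])]]
step 20: [S=[3] | E={y↦0} | C=∅ | D=[([3], ∅, [PRIM2(mul)])]]
step 21: [S=[3 :: 3] | E=∅ | C=[PRIM2(mul)] | D=∅]
step 22: [S=[9] | E=∅ | C=∅ | D=∅]
→ final value 9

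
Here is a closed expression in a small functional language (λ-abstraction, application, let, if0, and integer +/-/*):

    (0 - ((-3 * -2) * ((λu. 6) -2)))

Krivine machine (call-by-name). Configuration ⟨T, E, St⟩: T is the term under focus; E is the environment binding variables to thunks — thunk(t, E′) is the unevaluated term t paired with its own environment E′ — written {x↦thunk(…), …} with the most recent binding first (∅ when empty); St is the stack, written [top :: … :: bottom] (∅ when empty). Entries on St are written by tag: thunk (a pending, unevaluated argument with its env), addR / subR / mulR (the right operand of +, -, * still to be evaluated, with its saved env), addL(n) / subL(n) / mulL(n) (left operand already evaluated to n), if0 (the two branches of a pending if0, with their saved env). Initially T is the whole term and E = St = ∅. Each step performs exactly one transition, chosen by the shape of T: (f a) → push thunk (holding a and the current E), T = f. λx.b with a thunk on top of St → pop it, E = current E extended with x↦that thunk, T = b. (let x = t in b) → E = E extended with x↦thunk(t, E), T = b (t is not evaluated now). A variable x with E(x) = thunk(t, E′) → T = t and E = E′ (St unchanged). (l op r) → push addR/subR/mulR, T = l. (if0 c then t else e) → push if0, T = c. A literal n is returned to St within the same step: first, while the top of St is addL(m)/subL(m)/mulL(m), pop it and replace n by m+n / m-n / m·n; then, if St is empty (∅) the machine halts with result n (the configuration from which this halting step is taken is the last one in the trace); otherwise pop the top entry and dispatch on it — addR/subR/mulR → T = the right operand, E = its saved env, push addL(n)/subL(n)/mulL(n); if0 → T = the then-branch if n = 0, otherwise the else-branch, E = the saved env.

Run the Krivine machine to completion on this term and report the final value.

Answer: -36

Derivation:
t=0: ⟨T=(0 - ((-3 * -2) * ((λu. 6) -2))); E=∅; St=∅⟩
t=1: ⟨T=0; E=∅; St=[subR]⟩
t=2: ⟨T=((-3 * -2) * ((λu. 6) -2)); E=∅; St=[subL(0)]⟩
t=3: ⟨T=(-3 * -2); E=∅; St=[mulR :: subL(0)]⟩
t=4: ⟨T=-3; E=∅; St=[mulR :: mulR :: subL(0)]⟩
t=5: ⟨T=-2; E=∅; St=[mulL(-3) :: mulR :: subL(0)]⟩
t=6: ⟨T=((λu. 6) -2); E=∅; St=[mulL(6) :: subL(0)]⟩
t=7: ⟨T=(λu. 6); E=∅; St=[thunk :: mulL(6) :: subL(0)]⟩
t=8: ⟨T=6; E={u↦thunk(-2, ∅)}; St=[mulL(6) :: subL(0)]⟩
→ final value -36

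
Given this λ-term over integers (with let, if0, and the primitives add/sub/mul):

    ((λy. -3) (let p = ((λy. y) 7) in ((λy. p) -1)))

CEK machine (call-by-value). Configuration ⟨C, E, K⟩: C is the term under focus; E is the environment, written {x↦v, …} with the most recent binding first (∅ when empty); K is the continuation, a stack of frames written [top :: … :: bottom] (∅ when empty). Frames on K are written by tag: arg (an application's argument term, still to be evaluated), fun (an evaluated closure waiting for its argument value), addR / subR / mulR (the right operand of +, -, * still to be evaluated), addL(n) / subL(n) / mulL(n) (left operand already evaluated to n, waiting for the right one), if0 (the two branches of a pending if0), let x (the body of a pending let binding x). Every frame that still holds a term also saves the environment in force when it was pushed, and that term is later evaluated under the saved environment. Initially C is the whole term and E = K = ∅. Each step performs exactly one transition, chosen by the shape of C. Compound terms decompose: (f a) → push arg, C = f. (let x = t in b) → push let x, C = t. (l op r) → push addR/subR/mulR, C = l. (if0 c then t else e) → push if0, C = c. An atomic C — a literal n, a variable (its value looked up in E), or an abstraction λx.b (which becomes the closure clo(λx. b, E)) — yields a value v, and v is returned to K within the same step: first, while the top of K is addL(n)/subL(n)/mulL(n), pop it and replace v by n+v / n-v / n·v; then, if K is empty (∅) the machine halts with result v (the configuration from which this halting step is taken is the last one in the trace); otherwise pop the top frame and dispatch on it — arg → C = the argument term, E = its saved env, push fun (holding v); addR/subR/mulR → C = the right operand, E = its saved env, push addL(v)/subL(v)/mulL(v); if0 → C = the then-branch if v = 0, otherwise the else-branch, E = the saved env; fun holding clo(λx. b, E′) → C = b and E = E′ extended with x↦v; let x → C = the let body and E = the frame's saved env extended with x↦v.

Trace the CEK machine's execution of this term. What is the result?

0. <C=((λy. -3) (let p = ((λy. y) 7) in ((λy. p) -1))), E=∅, K=∅>
1. <C=(λy. -3), E=∅, K=[arg]>
2. <C=(let p = ((λy. y) 7) in ((λy. p) -1)), E=∅, K=[fun]>
3. <C=((λy. y) 7), E=∅, K=[let p :: fun]>
4. <C=(λy. y), E=∅, K=[arg :: let p :: fun]>
5. <C=7, E=∅, K=[fun :: let p :: fun]>
6. <C=y, E={y↦7}, K=[let p :: fun]>
7. <C=((λy. p) -1), E={p↦7}, K=[fun]>
8. <C=(λy. p), E={p↦7}, K=[arg :: fun]>
9. <C=-1, E={p↦7}, K=[fun :: fun]>
10. <C=p, E={y↦-1, p↦7}, K=[fun]>
11. <C=-3, E={y↦7}, K=∅>
→ final value -3

Answer: -3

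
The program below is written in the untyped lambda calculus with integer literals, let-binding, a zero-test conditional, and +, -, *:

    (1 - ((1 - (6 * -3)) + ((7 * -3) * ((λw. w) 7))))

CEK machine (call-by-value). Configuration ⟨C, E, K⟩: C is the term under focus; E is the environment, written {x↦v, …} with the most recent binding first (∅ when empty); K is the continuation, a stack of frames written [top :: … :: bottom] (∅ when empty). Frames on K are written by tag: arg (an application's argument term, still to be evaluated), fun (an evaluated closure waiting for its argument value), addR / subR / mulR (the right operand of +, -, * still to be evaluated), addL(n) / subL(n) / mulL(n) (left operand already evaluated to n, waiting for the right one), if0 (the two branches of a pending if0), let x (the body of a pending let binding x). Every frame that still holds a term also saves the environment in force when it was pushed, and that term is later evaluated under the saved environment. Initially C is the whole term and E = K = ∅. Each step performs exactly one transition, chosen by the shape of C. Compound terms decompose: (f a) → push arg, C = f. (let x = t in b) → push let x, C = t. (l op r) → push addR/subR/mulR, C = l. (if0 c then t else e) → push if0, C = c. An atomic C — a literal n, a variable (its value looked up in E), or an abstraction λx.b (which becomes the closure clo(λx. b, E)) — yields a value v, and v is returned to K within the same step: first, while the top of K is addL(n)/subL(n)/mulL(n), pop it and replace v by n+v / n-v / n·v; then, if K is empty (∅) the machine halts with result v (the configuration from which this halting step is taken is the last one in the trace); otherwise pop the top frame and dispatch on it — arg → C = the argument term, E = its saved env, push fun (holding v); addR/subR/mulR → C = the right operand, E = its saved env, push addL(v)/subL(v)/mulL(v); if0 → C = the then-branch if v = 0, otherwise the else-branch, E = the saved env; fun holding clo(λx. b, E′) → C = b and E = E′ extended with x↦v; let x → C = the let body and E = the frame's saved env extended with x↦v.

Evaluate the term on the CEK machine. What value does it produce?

Answer: 129

Execution trace:
[0] ⟨C=(1 - ((1 - (6 * -3)) + ((7 * -3) * ((λw. w) 7)))); E=∅; K=∅⟩
[1] ⟨C=1; E=∅; K=[subR]⟩
[2] ⟨C=((1 - (6 * -3)) + ((7 * -3) * ((λw. w) 7))); E=∅; K=[subL(1)]⟩
[3] ⟨C=(1 - (6 * -3)); E=∅; K=[addR :: subL(1)]⟩
[4] ⟨C=1; E=∅; K=[subR :: addR :: subL(1)]⟩
[5] ⟨C=(6 * -3); E=∅; K=[subL(1) :: addR :: subL(1)]⟩
[6] ⟨C=6; E=∅; K=[mulR :: subL(1) :: addR :: subL(1)]⟩
[7] ⟨C=-3; E=∅; K=[mulL(6) :: subL(1) :: addR :: subL(1)]⟩
[8] ⟨C=((7 * -3) * ((λw. w) 7)); E=∅; K=[addL(19) :: subL(1)]⟩
[9] ⟨C=(7 * -3); E=∅; K=[mulR :: addL(19) :: subL(1)]⟩
[10] ⟨C=7; E=∅; K=[mulR :: mulR :: addL(19) :: subL(1)]⟩
[11] ⟨C=-3; E=∅; K=[mulL(7) :: mulR :: addL(19) :: subL(1)]⟩
[12] ⟨C=((λw. w) 7); E=∅; K=[mulL(-21) :: addL(19) :: subL(1)]⟩
[13] ⟨C=(λw. w); E=∅; K=[arg :: mulL(-21) :: addL(19) :: subL(1)]⟩
[14] ⟨C=7; E=∅; K=[fun :: mulL(-21) :: addL(19) :: subL(1)]⟩
[15] ⟨C=w; E={w↦7}; K=[mulL(-21) :: addL(19) :: subL(1)]⟩
→ final value 129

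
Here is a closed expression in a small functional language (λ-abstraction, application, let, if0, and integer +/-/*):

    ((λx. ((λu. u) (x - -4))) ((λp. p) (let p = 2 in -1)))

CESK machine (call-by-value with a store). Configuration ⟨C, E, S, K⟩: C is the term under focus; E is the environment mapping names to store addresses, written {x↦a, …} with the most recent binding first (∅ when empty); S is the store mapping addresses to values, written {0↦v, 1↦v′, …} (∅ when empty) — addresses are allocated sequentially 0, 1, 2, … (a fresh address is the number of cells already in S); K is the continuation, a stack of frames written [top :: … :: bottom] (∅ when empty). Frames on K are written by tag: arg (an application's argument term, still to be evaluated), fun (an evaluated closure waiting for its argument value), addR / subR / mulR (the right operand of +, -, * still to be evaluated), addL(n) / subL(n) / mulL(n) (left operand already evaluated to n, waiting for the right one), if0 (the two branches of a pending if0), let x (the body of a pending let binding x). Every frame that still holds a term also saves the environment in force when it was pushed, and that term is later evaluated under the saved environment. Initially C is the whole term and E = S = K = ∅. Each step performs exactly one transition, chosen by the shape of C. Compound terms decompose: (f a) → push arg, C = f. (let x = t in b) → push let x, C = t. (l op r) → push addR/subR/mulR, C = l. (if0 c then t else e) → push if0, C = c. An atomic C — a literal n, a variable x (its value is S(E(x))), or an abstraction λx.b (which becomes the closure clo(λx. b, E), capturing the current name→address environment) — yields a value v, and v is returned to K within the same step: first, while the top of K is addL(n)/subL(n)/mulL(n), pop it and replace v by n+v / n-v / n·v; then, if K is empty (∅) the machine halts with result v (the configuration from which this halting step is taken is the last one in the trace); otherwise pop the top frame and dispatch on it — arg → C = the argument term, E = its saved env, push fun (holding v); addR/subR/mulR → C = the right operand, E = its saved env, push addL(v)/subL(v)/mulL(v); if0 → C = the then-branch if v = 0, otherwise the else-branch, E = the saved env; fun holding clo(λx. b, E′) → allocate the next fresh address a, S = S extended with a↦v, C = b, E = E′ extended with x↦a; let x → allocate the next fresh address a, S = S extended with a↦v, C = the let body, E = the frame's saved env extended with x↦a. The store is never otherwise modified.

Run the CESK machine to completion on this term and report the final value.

Answer: 3

Derivation:
[0] <C=((λx. ((λu. u) (x - -4))) ((λp. p) (let p = 2 in -1))), E=∅, S=∅, K=∅>
[1] <C=(λx. ((λu. u) (x - -4))), E=∅, S=∅, K=[arg]>
[2] <C=((λp. p) (let p = 2 in -1)), E=∅, S=∅, K=[fun]>
[3] <C=(λp. p), E=∅, S=∅, K=[arg :: fun]>
[4] <C=(let p = 2 in -1), E=∅, S=∅, K=[fun :: fun]>
[5] <C=2, E=∅, S=∅, K=[let p :: fun :: fun]>
[6] <C=-1, E={p↦0}, S={0↦2}, K=[fun :: fun]>
[7] <C=p, E={p↦1}, S={0↦2, 1↦-1}, K=[fun]>
[8] <C=((λu. u) (x - -4)), E={x↦2}, S={0↦2, 1↦-1, 2↦-1}, K=∅>
[9] <C=(λu. u), E={x↦2}, S={0↦2, 1↦-1, 2↦-1}, K=[arg]>
[10] <C=(x - -4), E={x↦2}, S={0↦2, 1↦-1, 2↦-1}, K=[fun]>
[11] <C=x, E={x↦2}, S={0↦2, 1↦-1, 2↦-1}, K=[subR :: fun]>
[12] <C=-4, E={x↦2}, S={0↦2, 1↦-1, 2↦-1}, K=[subL(-1) :: fun]>
[13] <C=u, E={u↦3, x↦2}, S={0↦2, 1↦-1, 2↦-1, 3↦3}, K=∅>
→ final value 3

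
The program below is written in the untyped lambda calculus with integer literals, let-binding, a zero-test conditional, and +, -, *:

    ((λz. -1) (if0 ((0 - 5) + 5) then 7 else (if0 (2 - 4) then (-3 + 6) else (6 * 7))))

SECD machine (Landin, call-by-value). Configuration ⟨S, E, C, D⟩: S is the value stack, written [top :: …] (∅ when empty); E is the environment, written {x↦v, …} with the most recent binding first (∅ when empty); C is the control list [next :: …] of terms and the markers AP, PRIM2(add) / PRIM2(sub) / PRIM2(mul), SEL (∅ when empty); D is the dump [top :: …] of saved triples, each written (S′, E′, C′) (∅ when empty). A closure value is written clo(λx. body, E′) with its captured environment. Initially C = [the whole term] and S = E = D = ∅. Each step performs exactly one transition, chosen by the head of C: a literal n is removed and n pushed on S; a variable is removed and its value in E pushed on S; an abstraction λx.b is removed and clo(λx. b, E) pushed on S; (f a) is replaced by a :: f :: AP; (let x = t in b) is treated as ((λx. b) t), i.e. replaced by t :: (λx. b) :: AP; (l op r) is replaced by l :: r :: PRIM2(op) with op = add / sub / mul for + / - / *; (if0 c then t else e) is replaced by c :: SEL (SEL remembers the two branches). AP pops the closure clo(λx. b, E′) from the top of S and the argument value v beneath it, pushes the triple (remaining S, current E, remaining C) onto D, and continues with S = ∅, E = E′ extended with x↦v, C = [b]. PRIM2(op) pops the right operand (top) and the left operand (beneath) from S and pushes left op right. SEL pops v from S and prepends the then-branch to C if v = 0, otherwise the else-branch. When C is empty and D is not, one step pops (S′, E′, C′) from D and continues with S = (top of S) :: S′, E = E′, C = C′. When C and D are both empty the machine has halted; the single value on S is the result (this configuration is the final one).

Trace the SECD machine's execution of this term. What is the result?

0. <S=∅, E=∅, C=[((λz. -1) (if0 ((0 - 5) + 5) then 7 else (if0 (2 - 4) then (-3 + 6) else (6 * 7))))], D=∅>
1. <S=∅, E=∅, C=[(if0 ((0 - 5) + 5) then 7 else (if0 (2 - 4) then (-3 + 6) else (6 * 7))) :: (λz. -1) :: AP], D=∅>
2. <S=∅, E=∅, C=[((0 - 5) + 5) :: SEL :: (λz. -1) :: AP], D=∅>
3. <S=∅, E=∅, C=[(0 - 5) :: 5 :: PRIM2(add) :: SEL :: (λz. -1) :: AP], D=∅>
4. <S=∅, E=∅, C=[0 :: 5 :: PRIM2(sub) :: 5 :: PRIM2(add) :: SEL :: (λz. -1) :: AP], D=∅>
5. <S=[0], E=∅, C=[5 :: PRIM2(sub) :: 5 :: PRIM2(add) :: SEL :: (λz. -1) :: AP], D=∅>
6. <S=[5 :: 0], E=∅, C=[PRIM2(sub) :: 5 :: PRIM2(add) :: SEL :: (λz. -1) :: AP], D=∅>
7. <S=[-5], E=∅, C=[5 :: PRIM2(add) :: SEL :: (λz. -1) :: AP], D=∅>
8. <S=[5 :: -5], E=∅, C=[PRIM2(add) :: SEL :: (λz. -1) :: AP], D=∅>
9. <S=[0], E=∅, C=[SEL :: (λz. -1) :: AP], D=∅>
10. <S=∅, E=∅, C=[7 :: (λz. -1) :: AP], D=∅>
11. <S=[7], E=∅, C=[(λz. -1) :: AP], D=∅>
12. <S=[clo(λz. -1, ∅) :: 7], E=∅, C=[AP], D=∅>
13. <S=∅, E={z↦7}, C=[-1], D=[(∅, ∅, ∅)]>
14. <S=[-1], E={z↦7}, C=∅, D=[(∅, ∅, ∅)]>
15. <S=[-1], E=∅, C=∅, D=∅>
→ final value -1

Answer: -1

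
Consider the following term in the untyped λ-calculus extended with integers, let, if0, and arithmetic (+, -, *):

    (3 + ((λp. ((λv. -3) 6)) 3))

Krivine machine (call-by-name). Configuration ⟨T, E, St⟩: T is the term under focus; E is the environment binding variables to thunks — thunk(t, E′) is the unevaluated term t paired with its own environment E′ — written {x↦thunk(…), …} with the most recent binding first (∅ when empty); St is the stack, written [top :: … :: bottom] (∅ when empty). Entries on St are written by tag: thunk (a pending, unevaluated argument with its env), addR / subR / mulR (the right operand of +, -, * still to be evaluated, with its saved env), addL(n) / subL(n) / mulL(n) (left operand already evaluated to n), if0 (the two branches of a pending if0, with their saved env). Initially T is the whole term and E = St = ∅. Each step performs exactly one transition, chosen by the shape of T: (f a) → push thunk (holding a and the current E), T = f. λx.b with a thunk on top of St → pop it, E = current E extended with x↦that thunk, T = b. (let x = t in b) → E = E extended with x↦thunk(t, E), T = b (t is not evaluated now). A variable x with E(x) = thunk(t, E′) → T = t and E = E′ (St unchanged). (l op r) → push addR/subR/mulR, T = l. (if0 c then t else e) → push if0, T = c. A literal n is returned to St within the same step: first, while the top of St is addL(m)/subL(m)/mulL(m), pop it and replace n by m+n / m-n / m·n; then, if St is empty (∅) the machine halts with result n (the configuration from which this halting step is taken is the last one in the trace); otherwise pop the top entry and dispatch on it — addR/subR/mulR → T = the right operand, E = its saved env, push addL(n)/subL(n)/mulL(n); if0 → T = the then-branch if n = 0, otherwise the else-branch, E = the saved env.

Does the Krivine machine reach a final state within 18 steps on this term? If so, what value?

Answer: 0

Execution trace:
0. <T=(3 + ((λp. ((λv. -3) 6)) 3)), E=∅, St=∅>
1. <T=3, E=∅, St=[addR]>
2. <T=((λp. ((λv. -3) 6)) 3), E=∅, St=[addL(3)]>
3. <T=(λp. ((λv. -3) 6)), E=∅, St=[thunk :: addL(3)]>
4. <T=((λv. -3) 6), E={p↦thunk(3, ∅)}, St=[addL(3)]>
5. <T=(λv. -3), E={p↦thunk(3, ∅)}, St=[thunk :: addL(3)]>
6. <T=-3, E={v↦thunk(6, {p↦thunk(3, ∅)}), p↦thunk(3, ∅)}, St=[addL(3)]>
→ final value 0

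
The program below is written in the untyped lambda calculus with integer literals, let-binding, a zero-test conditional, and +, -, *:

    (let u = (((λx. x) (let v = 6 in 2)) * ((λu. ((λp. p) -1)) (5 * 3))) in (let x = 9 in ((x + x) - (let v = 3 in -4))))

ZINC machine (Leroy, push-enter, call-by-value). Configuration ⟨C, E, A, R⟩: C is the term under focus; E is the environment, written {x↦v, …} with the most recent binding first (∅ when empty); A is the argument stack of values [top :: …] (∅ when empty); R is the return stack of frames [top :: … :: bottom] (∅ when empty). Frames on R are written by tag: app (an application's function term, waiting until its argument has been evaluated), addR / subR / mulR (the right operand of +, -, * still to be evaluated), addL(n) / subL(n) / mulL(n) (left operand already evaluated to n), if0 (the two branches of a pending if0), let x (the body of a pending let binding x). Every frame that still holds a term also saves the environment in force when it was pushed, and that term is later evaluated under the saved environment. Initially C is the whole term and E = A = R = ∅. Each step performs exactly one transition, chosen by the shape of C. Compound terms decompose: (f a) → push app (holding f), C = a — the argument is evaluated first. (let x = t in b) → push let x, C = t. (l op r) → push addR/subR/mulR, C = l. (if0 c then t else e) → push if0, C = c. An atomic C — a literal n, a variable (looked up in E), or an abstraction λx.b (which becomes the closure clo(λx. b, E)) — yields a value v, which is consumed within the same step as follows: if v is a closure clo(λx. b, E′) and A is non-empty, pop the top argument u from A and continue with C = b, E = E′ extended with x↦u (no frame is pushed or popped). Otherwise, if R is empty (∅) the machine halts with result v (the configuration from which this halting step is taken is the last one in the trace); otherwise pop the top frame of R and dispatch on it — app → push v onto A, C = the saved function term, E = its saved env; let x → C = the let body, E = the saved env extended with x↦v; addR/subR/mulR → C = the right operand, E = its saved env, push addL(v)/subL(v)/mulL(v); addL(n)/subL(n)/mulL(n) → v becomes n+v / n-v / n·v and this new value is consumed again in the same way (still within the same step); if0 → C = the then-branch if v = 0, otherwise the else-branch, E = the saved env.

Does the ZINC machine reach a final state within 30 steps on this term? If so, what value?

[0] [C=(let u = (((λx. x) (let v = 6 in 2)) * ((λu. ((λp. p) -1)) (5 * 3))) in (let x = 9 in ((x + x) - (let v = 3 in -4)))) | E=∅ | A=∅ | R=∅]
[1] [C=(((λx. x) (let v = 6 in 2)) * ((λu. ((λp. p) -1)) (5 * 3))) | E=∅ | A=∅ | R=[let u]]
[2] [C=((λx. x) (let v = 6 in 2)) | E=∅ | A=∅ | R=[mulR :: let u]]
[3] [C=(let v = 6 in 2) | E=∅ | A=∅ | R=[app :: mulR :: let u]]
[4] [C=6 | E=∅ | A=∅ | R=[let v :: app :: mulR :: let u]]
[5] [C=2 | E={v↦6} | A=∅ | R=[app :: mulR :: let u]]
[6] [C=(λx. x) | E=∅ | A=[2] | R=[mulR :: let u]]
[7] [C=x | E={x↦2} | A=∅ | R=[mulR :: let u]]
[8] [C=((λu. ((λp. p) -1)) (5 * 3)) | E=∅ | A=∅ | R=[mulL(2) :: let u]]
[9] [C=(5 * 3) | E=∅ | A=∅ | R=[app :: mulL(2) :: let u]]
[10] [C=5 | E=∅ | A=∅ | R=[mulR :: app :: mulL(2) :: let u]]
[11] [C=3 | E=∅ | A=∅ | R=[mulL(5) :: app :: mulL(2) :: let u]]
[12] [C=(λu. ((λp. p) -1)) | E=∅ | A=[15] | R=[mulL(2) :: let u]]
[13] [C=((λp. p) -1) | E={u↦15} | A=∅ | R=[mulL(2) :: let u]]
[14] [C=-1 | E={u↦15} | A=∅ | R=[app :: mulL(2) :: let u]]
[15] [C=(λp. p) | E={u↦15} | A=[-1] | R=[mulL(2) :: let u]]
[16] [C=p | E={p↦-1, u↦15} | A=∅ | R=[mulL(2) :: let u]]
[17] [C=(let x = 9 in ((x + x) - (let v = 3 in -4))) | E={u↦-2} | A=∅ | R=∅]
[18] [C=9 | E={u↦-2} | A=∅ | R=[let x]]
[19] [C=((x + x) - (let v = 3 in -4)) | E={x↦9, u↦-2} | A=∅ | R=∅]
[20] [C=(x + x) | E={x↦9, u↦-2} | A=∅ | R=[subR]]
[21] [C=x | E={x↦9, u↦-2} | A=∅ | R=[addR :: subR]]
[22] [C=x | E={x↦9, u↦-2} | A=∅ | R=[addL(9) :: subR]]
[23] [C=(let v = 3 in -4) | E={x↦9, u↦-2} | A=∅ | R=[subL(18)]]
[24] [C=3 | E={x↦9, u↦-2} | A=∅ | R=[let v :: subL(18)]]
[25] [C=-4 | E={v↦3, x↦9, u↦-2} | A=∅ | R=[subL(18)]]
→ final value 22

Answer: 22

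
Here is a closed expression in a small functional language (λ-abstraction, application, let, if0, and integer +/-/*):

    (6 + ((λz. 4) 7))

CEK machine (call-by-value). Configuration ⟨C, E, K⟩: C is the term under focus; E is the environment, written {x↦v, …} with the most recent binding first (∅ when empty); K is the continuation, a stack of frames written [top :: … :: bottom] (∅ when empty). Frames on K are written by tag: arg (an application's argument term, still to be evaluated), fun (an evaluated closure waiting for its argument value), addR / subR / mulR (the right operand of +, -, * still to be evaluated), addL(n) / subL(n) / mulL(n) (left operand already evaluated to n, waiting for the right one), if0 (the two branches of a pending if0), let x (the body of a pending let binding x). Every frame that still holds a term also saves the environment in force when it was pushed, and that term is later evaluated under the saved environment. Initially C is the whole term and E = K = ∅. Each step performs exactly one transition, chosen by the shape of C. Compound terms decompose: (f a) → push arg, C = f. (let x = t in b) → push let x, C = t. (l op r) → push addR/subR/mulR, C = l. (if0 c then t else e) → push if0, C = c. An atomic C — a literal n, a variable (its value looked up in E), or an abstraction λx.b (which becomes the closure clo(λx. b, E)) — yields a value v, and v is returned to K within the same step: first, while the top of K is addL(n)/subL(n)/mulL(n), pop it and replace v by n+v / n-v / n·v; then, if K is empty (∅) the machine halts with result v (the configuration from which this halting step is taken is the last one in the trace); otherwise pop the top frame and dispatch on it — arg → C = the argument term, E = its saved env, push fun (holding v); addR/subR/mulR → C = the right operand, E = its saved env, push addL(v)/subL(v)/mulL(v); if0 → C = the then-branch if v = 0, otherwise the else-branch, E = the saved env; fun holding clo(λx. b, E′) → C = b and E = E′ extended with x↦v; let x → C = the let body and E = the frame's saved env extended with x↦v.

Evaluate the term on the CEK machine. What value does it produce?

Answer: 10

Execution trace:
step 0: ⟨C=(6 + ((λz. 4) 7)); E=∅; K=∅⟩
step 1: ⟨C=6; E=∅; K=[addR]⟩
step 2: ⟨C=((λz. 4) 7); E=∅; K=[addL(6)]⟩
step 3: ⟨C=(λz. 4); E=∅; K=[arg :: addL(6)]⟩
step 4: ⟨C=7; E=∅; K=[fun :: addL(6)]⟩
step 5: ⟨C=4; E={z↦7}; K=[addL(6)]⟩
→ final value 10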